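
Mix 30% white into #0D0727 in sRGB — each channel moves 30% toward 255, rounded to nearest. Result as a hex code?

#0D0727 is rgb(13, 7, 39).
A 30% tint moves each channel 30% toward 255:
  R: 13 + 0.3×(255−13) = 13 + 72.6 = 85.6 → 86
  G: 7 + 0.3×(255−7) = 7 + 74.4 = 81.4 → 81
  B: 39 + 0.3×(255−39) = 39 + 64.8 = 103.8 → 104
rgb(86, 81, 104) = #565168.

#565168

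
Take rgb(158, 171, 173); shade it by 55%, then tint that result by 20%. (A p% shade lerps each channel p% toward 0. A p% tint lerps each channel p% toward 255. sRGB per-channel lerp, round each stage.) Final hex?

Per channel, c → c + 0.55(0 − c):
  R: 158 + 0.55×(0−158) = 158 − 86.9 = 71.1 → 71
  G: 171 + 0.55×(0−171) = 171 − 94.05 = 76.95 → 77
  B: 173 + 0.55×(0−173) = 173 − 95.15 = 77.85 → 78
After the shade: rgb(71, 77, 78) = #474d4e.
Lerp each channel 20% toward 255:
  R: 71 + 0.2×(255−71) = 71 + 36.8 = 107.8 → 108
  G: 77 + 0.2×(255−77) = 77 + 35.6 = 112.6 → 113
  B: 78 + 35.4 = 113.4 → 113
rgb(108, 113, 113) = #6c7171.

#6c7171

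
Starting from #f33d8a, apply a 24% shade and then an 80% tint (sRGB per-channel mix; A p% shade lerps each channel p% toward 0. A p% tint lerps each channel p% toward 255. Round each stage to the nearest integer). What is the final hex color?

#f33d8a is rgb(243, 61, 138).
Per channel, c → c + 0.24(0 − c):
  R: 243 − 58.32 = 184.68 → 185
  G: 61 + 0.24×(0−61) = 61 − 14.64 = 46.36 → 46
  B: 138 + 0.24×(0−138) = 138 − 33.12 = 104.88 → 105
After the shade: rgb(185, 46, 105) = #b92e69.
Per channel, c → c + 0.8(255 − c):
  R: 185 + 0.8×(255−185) = 185 + 56 = 241 → 241
  G: 46 + 0.8×(255−46) = 46 + 167.2 = 213.2 → 213
  B: 105 + 120 = 225 → 225
rgb(241, 213, 225) = #f1d5e1.

#f1d5e1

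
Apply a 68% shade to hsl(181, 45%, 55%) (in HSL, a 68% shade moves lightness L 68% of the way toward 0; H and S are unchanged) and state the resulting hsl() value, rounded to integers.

L moves 68% from 55 toward 0: 55 − 37.4 = 17.6 → 18.
H and S are unchanged.

hsl(181, 45%, 18%)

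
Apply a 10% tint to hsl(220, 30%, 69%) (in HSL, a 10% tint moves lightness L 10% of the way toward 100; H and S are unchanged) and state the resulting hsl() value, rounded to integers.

L moves 10% from 69 toward 100: 69 + 3.1 = 72.1 → 72.
H and S are unchanged.

hsl(220, 30%, 72%)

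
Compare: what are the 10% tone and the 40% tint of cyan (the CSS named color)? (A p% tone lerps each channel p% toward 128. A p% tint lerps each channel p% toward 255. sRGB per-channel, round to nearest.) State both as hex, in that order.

#0DF2F2, #66FFFF

CSS cyan is rgb(0, 255, 255).
10% tone:
  R: 0 + 0.1×(128−0) = 0 + 12.8 = 12.8 → 13
  G: 255 + 0.1×(128−255) = 255 − 12.7 = 242.3 → 242
  B: 255 + 0.1×(128−255) = 255 − 12.7 = 242.3 → 242
  → #0DF2F2
40% tint:
  R: 0 + 0.4×(255−0) = 0 + 102 = 102 → 102
  G: 255 + 0.4×(255−255) = 255 + 0 = 255 → 255
  B: 255 + 0 = 255 → 255
  → #66FFFF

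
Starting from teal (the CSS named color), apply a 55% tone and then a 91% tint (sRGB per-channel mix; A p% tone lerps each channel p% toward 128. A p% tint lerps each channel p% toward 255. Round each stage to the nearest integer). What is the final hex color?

CSS teal is rgb(0, 128, 128).
A 55% tone moves each channel 55% toward 128:
  R: 0 + 70.4 = 70.4 → 70
  G: 128 + 0.55×(128−128) = 128 + 0 = 128 → 128
  B: 128 + 0.55×(128−128) = 128 + 0 = 128 → 128
After the tone: rgb(70, 128, 128) = #468080.
A 91% tint moves each channel 91% toward 255:
  R: 70 + 168.35 = 238.35 → 238
  G: 128 + 115.57 = 243.57 → 244
  B: 128 + 115.57 = 243.57 → 244
rgb(238, 244, 244) = #eef4f4.

#eef4f4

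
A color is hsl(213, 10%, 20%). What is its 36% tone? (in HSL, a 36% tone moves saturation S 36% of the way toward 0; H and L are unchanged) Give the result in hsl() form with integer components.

S moves 36% from 10 toward 0: 10 − 3.6 = 6.4 → 6.
H and L are unchanged.

hsl(213, 6%, 20%)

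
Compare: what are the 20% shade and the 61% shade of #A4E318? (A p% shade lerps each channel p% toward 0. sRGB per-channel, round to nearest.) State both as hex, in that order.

#A4E318 is rgb(164, 227, 24).
20% shade:
  R: 164 + 0.2×(0−164) = 164 − 32.8 = 131.2 → 131
  G: 227 + 0.2×(0−227) = 227 − 45.4 = 181.6 → 182
  B: 24 + 0.2×(0−24) = 24 − 4.8 = 19.2 → 19
  → #83B613
61% shade:
  R: 164 − 100.04 = 63.96 → 64
  G: 227 + 0.61×(0−227) = 227 − 138.47 = 88.53 → 89
  B: 24 + 0.61×(0−24) = 24 − 14.64 = 9.36 → 9
  → #405909

#83B613, #405909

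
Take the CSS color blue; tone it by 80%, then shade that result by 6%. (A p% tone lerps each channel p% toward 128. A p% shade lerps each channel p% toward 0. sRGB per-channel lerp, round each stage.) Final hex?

#606090

CSS blue is rgb(0, 0, 255).
Lerp each channel 80% toward 128:
  R: 0 + 0.8×(128−0) = 0 + 102.4 = 102.4 → 102
  G: 0 + 0.8×(128−0) = 0 + 102.4 = 102.4 → 102
  B: 255 + 0.8×(128−255) = 255 − 101.6 = 153.4 → 153
After the tone: rgb(102, 102, 153) = #666699.
A 6% shade moves each channel 6% toward 0:
  R: 102 + 0.06×(0−102) = 102 − 6.12 = 95.88 → 96
  G: 102 + 0.06×(0−102) = 102 − 6.12 = 95.88 → 96
  B: 153 + 0.06×(0−153) = 153 − 9.18 = 143.82 → 144
rgb(96, 96, 144) = #606090.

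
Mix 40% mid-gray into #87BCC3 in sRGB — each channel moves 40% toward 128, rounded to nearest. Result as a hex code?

#84A4A8

#87BCC3 is rgb(135, 188, 195).
A 40% tone moves each channel 40% toward 128:
  R: 135 − 2.8 = 132.2 → 132
  G: 188 − 24 = 164 → 164
  B: 195 + 0.4×(128−195) = 195 − 26.8 = 168.2 → 168
rgb(132, 164, 168) = #84A4A8.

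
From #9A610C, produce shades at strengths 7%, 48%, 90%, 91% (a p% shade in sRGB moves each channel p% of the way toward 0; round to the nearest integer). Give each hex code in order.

#9A610C is rgb(154, 97, 12).
7%: (154 − 10.78 = 143.22→143, 97 − 6.79 = 90.21→90, 12 − 0.84 = 11.16→11) → #8F5A0B
48%: (154 − 73.92 = 80.08→80, 97 − 46.56 = 50.44→50, 12 − 5.76 = 6.24→6) → #503206
90%: (154 − 138.6 = 15.4→15, 97 − 87.3 = 9.7→10, 12 − 10.8 = 1.2→1) → #0F0A01
91%: (154 − 140.14 = 13.86→14, 97 − 88.27 = 8.73→9, 12 − 10.92 = 1.08→1) → #0E0901

#8F5A0B, #503206, #0F0A01, #0E0901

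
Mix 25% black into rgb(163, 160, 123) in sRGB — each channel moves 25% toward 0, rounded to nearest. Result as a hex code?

#7a785c

A 25% shade moves each channel 25% toward 0:
  R: 163 + 0.25×(0−163) = 163 − 40.75 = 122.25 → 122
  G: 160 + 0.25×(0−160) = 160 − 40 = 120 → 120
  B: 123 + 0.25×(0−123) = 123 − 30.75 = 92.25 → 92
rgb(122, 120, 92) = #7a785c.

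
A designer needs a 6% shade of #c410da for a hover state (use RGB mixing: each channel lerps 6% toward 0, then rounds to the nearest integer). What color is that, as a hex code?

#b80fcd

#c410da is rgb(196, 16, 218).
Lerp each channel 6% toward 0:
  R: 196 − 11.76 = 184.24 → 184
  G: 16 + 0.06×(0−16) = 16 − 0.96 = 15.04 → 15
  B: 218 − 13.08 = 204.92 → 205
rgb(184, 15, 205) = #b80fcd.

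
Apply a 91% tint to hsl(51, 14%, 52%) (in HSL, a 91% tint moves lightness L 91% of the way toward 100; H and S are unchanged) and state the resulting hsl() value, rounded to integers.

L moves 91% from 52 toward 100: 52 + 43.68 = 95.68 → 96.
H and S are unchanged.

hsl(51, 14%, 96%)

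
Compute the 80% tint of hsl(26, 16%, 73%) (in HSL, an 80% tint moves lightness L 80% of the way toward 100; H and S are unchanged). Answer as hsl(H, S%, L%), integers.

L moves 80% from 73 toward 100: 73 + 21.6 = 94.6 → 95.
H and S are unchanged.

hsl(26, 16%, 95%)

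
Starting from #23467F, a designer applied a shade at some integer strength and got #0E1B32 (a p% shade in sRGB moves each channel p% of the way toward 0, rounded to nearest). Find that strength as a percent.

61%

#23467F is rgb(35, 70, 127); #0E1B32 is rgb(14, 27, 50).
On the B channel (widest range): 50 ≈ 127 + (p/100)(0 − 127), so p ≈ 100×(50 − 127)/(0 − 127) = -7700/-127 = 60.63.
p = 61 reproduces all three channels after rounding.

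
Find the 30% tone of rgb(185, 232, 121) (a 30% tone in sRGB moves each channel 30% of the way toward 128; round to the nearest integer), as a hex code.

A 30% tone moves each channel 30% toward 128:
  R: 185 + 0.3×(128−185) = 185 − 17.1 = 167.9 → 168
  G: 232 − 31.2 = 200.8 → 201
  B: 121 + 2.1 = 123.1 → 123
rgb(168, 201, 123) = #A8C97B.

#A8C97B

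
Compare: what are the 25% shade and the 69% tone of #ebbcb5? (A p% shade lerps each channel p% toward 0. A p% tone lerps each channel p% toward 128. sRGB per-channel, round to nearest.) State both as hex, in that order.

#ebbcb5 is rgb(235, 188, 181).
25% shade:
  R: 235 − 58.75 = 176.25 → 176
  G: 188 + 0.25×(0−188) = 188 − 47 = 141 → 141
  B: 181 + 0.25×(0−181) = 181 − 45.25 = 135.75 → 136
  → #b08d88
69% tone:
  R: 235 + 0.69×(128−235) = 235 − 73.83 = 161.17 → 161
  G: 188 + 0.69×(128−188) = 188 − 41.4 = 146.6 → 147
  B: 181 + 0.69×(128−181) = 181 − 36.57 = 144.43 → 144
  → #a19390

#b08d88, #a19390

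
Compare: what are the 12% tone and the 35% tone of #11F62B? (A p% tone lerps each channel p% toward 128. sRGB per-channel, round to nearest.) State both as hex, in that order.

#1EE835, #38CD49

#11F62B is rgb(17, 246, 43).
12% tone:
  R: 17 + 0.12×(128−17) = 17 + 13.32 = 30.32 → 30
  G: 246 + 0.12×(128−246) = 246 − 14.16 = 231.84 → 232
  B: 43 + 0.12×(128−43) = 43 + 10.2 = 53.2 → 53
  → #1EE835
35% tone:
  R: 17 + 0.35×(128−17) = 17 + 38.85 = 55.85 → 56
  G: 246 + 0.35×(128−246) = 246 − 41.3 = 204.7 → 205
  B: 43 + 0.35×(128−43) = 43 + 29.75 = 72.75 → 73
  → #38CD49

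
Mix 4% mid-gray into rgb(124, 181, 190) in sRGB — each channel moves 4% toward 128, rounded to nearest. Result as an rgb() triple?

Lerp each channel 4% toward 128:
  R: 124 + 0.04×(128−124) = 124 + 0.16 = 124.16 → 124
  G: 181 − 2.12 = 178.88 → 179
  B: 190 + 0.04×(128−190) = 190 − 2.48 = 187.52 → 188

rgb(124, 179, 188)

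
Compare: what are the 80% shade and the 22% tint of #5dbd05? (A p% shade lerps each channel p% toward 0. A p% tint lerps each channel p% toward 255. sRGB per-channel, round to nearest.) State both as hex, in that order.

#5dbd05 is rgb(93, 189, 5).
80% shade:
  R: 93 + 0.8×(0−93) = 93 − 74.4 = 18.6 → 19
  G: 189 + 0.8×(0−189) = 189 − 151.2 = 37.8 → 38
  B: 5 + 0.8×(0−5) = 5 − 4 = 1 → 1
  → #132601
22% tint:
  R: 93 + 0.22×(255−93) = 93 + 35.64 = 128.64 → 129
  G: 189 + 0.22×(255−189) = 189 + 14.52 = 203.52 → 204
  B: 5 + 0.22×(255−5) = 5 + 55 = 60 → 60
  → #81cc3c

#132601, #81cc3c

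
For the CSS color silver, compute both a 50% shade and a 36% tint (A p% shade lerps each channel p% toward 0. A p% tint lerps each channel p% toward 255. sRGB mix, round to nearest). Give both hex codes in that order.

CSS silver is rgb(192, 192, 192).
50% shade:
  R: 192 − 96 = 96 → 96
  G: 192 + 0.5×(0−192) = 192 − 96 = 96 → 96
  B: 192 − 96 = 96 → 96
  → #606060
36% tint:
  R: 192 + 0.36×(255−192) = 192 + 22.68 = 214.68 → 215
  G: 192 + 0.36×(255−192) = 192 + 22.68 = 214.68 → 215
  B: 192 + 0.36×(255−192) = 192 + 22.68 = 214.68 → 215
  → #D7D7D7

#606060, #D7D7D7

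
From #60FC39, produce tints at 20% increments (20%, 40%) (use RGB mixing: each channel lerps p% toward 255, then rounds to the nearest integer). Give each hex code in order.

#80FD61, #A0FD88

#60FC39 is rgb(96, 252, 57).
20%: (96 + 31.8 = 127.8→128, 252 + 0.6 = 252.6→253, 57 + 39.6 = 96.6→97) → #80FD61
40%: (96 + 63.6 = 159.6→160, 252 + 1.2 = 253.2→253, 57 + 79.2 = 136.2→136) → #A0FD88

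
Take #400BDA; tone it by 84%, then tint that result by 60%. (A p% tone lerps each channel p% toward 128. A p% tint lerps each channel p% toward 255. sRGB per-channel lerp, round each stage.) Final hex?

#C8C5D2

#400BDA is rgb(64, 11, 218).
Per channel, c → c + 0.84(128 − c):
  R: 64 + 53.76 = 117.76 → 118
  G: 11 + 0.84×(128−11) = 11 + 98.28 = 109.28 → 109
  B: 218 + 0.84×(128−218) = 218 − 75.6 = 142.4 → 142
After the tone: rgb(118, 109, 142) = #766D8E.
Per channel, c → c + 0.6(255 − c):
  R: 118 + 0.6×(255−118) = 118 + 82.2 = 200.2 → 200
  G: 109 + 87.6 = 196.6 → 197
  B: 142 + 0.6×(255−142) = 142 + 67.8 = 209.8 → 210
rgb(200, 197, 210) = #C8C5D2.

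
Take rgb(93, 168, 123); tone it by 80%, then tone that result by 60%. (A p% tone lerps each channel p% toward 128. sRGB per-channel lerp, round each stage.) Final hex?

#7d8380

An 80% tone moves each channel 80% toward 128:
  R: 93 + 0.8×(128−93) = 93 + 28 = 121 → 121
  G: 168 + 0.8×(128−168) = 168 − 32 = 136 → 136
  B: 123 + 0.8×(128−123) = 123 + 4 = 127 → 127
After the tone: rgb(121, 136, 127) = #79887f.
A 60% tone moves each channel 60% toward 128:
  R: 121 + 0.6×(128−121) = 121 + 4.2 = 125.2 → 125
  G: 136 + 0.6×(128−136) = 136 − 4.8 = 131.2 → 131
  B: 127 + 0.6×(128−127) = 127 + 0.6 = 127.6 → 128
rgb(125, 131, 128) = #7d8380.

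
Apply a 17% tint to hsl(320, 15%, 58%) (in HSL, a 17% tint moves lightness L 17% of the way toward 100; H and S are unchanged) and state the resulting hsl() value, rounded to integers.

hsl(320, 15%, 65%)

L moves 17% from 58 toward 100: 58 + 7.14 = 65.14 → 65.
H and S are unchanged.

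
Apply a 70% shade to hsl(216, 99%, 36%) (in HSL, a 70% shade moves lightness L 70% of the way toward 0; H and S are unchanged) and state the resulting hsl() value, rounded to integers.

L moves 70% from 36 toward 0: 36 − 25.2 = 10.8 → 11.
H and S are unchanged.

hsl(216, 99%, 11%)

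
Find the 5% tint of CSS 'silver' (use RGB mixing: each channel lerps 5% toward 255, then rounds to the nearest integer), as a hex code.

CSS silver is rgb(192, 192, 192).
A 5% tint moves each channel 5% toward 255:
  R: 192 + 0.05×(255−192) = 192 + 3.15 = 195.15 → 195
  G: 192 + 3.15 = 195.15 → 195
  B: 192 + 0.05×(255−192) = 192 + 3.15 = 195.15 → 195
rgb(195, 195, 195) = #C3C3C3.

#C3C3C3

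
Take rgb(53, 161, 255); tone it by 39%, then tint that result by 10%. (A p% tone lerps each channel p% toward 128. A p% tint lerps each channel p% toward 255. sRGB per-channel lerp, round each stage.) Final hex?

#639fd2

Per channel, c → c + 0.39(128 − c):
  R: 53 + 29.25 = 82.25 → 82
  G: 161 + 0.39×(128−161) = 161 − 12.87 = 148.13 → 148
  B: 255 + 0.39×(128−255) = 255 − 49.53 = 205.47 → 205
After the tone: rgb(82, 148, 205) = #5294cd.
Per channel, c → c + 0.1(255 − c):
  R: 82 + 17.3 = 99.3 → 99
  G: 148 + 0.1×(255−148) = 148 + 10.7 = 158.7 → 159
  B: 205 + 5 = 210 → 210
rgb(99, 159, 210) = #639fd2.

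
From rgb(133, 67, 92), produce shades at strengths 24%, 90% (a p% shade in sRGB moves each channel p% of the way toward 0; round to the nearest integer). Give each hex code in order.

#653346, #0D0709

24%: (133 − 31.92 = 101.08→101, 67 − 16.08 = 50.92→51, 92 − 22.08 = 69.92→70) → #653346
90%: (133 − 119.7 = 13.3→13, 67 − 60.3 = 6.7→7, 92 − 82.8 = 9.2→9) → #0D0709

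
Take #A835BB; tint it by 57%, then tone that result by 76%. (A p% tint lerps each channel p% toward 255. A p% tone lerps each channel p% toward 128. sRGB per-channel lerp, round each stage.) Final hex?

#968A98

#A835BB is rgb(168, 53, 187).
Per channel, c → c + 0.57(255 − c):
  R: 168 + 49.59 = 217.59 → 218
  G: 53 + 0.57×(255−53) = 53 + 115.14 = 168.14 → 168
  B: 187 + 0.57×(255−187) = 187 + 38.76 = 225.76 → 226
After the tint: rgb(218, 168, 226) = #DAA8E2.
A 76% tone moves each channel 76% toward 128:
  R: 218 − 68.4 = 149.6 → 150
  G: 168 + 0.76×(128−168) = 168 − 30.4 = 137.6 → 138
  B: 226 + 0.76×(128−226) = 226 − 74.48 = 151.52 → 152
rgb(150, 138, 152) = #968A98.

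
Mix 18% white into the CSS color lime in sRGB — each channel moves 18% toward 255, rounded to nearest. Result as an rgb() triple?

rgb(46, 255, 46)

CSS lime is rgb(0, 255, 0).
Per channel, c → c + 0.18(255 − c):
  R: 0 + 0.18×(255−0) = 0 + 45.9 = 45.9 → 46
  G: 255 + 0 = 255 → 255
  B: 0 + 0.18×(255−0) = 0 + 45.9 = 45.9 → 46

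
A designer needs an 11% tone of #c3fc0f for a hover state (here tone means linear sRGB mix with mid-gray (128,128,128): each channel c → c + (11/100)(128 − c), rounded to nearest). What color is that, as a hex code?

#c3fc0f is rgb(195, 252, 15).
Per channel, c → c + 0.11(128 − c):
  R: 195 + 0.11×(128−195) = 195 − 7.37 = 187.63 → 188
  G: 252 − 13.64 = 238.36 → 238
  B: 15 + 0.11×(128−15) = 15 + 12.43 = 27.43 → 27
rgb(188, 238, 27) = #bcee1b.

#bcee1b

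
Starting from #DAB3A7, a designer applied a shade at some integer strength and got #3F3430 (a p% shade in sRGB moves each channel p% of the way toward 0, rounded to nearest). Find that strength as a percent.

71%

#DAB3A7 is rgb(218, 179, 167); #3F3430 is rgb(63, 52, 48).
On the R channel (widest range): 63 ≈ 218 + (p/100)(0 − 218), so p ≈ 100×(63 − 218)/(0 − 218) = -15500/-218 = 71.10.
p = 71 reproduces all three channels after rounding.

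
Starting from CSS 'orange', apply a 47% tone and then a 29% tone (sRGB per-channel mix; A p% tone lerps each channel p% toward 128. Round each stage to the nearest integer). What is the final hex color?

#B08E50

CSS orange is rgb(255, 165, 0).
A 47% tone moves each channel 47% toward 128:
  R: 255 + 0.47×(128−255) = 255 − 59.69 = 195.31 → 195
  G: 165 + 0.47×(128−165) = 165 − 17.39 = 147.61 → 148
  B: 0 + 60.16 = 60.16 → 60
After the tone: rgb(195, 148, 60) = #C3943C.
Lerp each channel 29% toward 128:
  R: 195 − 19.43 = 175.57 → 176
  G: 148 + 0.29×(128−148) = 148 − 5.8 = 142.2 → 142
  B: 60 + 0.29×(128−60) = 60 + 19.72 = 79.72 → 80
rgb(176, 142, 80) = #B08E50.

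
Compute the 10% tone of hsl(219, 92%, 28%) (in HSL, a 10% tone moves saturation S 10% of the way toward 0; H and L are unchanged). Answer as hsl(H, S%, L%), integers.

S moves 10% from 92 toward 0: 92 − 9.2 = 82.8 → 83.
H and L are unchanged.

hsl(219, 83%, 28%)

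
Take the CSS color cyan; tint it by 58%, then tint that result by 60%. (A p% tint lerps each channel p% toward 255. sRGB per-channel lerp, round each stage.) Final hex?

CSS cyan is rgb(0, 255, 255).
Lerp each channel 58% toward 255:
  R: 0 + 0.58×(255−0) = 0 + 147.9 = 147.9 → 148
  G: 255 + 0.58×(255−255) = 255 + 0 = 255 → 255
  B: 255 + 0 = 255 → 255
After the tint: rgb(148, 255, 255) = #94FFFF.
Per channel, c → c + 0.6(255 − c):
  R: 148 + 64.2 = 212.2 → 212
  G: 255 + 0.6×(255−255) = 255 + 0 = 255 → 255
  B: 255 + 0.6×(255−255) = 255 + 0 = 255 → 255
rgb(212, 255, 255) = #D4FFFF.

#D4FFFF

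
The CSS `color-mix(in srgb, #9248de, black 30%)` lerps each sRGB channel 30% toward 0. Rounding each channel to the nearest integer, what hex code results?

#9248de is rgb(146, 72, 222).
A 30% shade moves each channel 30% toward 0:
  R: 146 − 43.8 = 102.2 → 102
  G: 72 − 21.6 = 50.4 → 50
  B: 222 + 0.3×(0−222) = 222 − 66.6 = 155.4 → 155
rgb(102, 50, 155) = #66329b.

#66329b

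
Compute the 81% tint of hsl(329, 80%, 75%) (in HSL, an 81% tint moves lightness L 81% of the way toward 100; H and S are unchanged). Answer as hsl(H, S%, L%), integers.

L moves 81% from 75 toward 100: 75 + 20.25 = 95.25 → 95.
H and S are unchanged.

hsl(329, 80%, 95%)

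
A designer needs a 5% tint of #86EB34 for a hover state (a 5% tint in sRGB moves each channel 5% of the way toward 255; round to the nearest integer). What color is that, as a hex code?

#86EB34 is rgb(134, 235, 52).
Per channel, c → c + 0.05(255 − c):
  R: 134 + 0.05×(255−134) = 134 + 6.05 = 140.05 → 140
  G: 235 + 0.05×(255−235) = 235 + 1 = 236 → 236
  B: 52 + 0.05×(255−52) = 52 + 10.15 = 62.15 → 62
rgb(140, 236, 62) = #8CEC3E.

#8CEC3E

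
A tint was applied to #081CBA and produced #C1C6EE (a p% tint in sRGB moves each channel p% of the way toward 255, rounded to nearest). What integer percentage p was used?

#081CBA is rgb(8, 28, 186); #C1C6EE is rgb(193, 198, 238).
On the R channel (widest range): 193 ≈ 8 + (p/100)(255 − 8), so p ≈ 100×(193 − 8)/(255 − 8) = 18500/247 = 74.90.
p = 75 reproduces all three channels after rounding.

75%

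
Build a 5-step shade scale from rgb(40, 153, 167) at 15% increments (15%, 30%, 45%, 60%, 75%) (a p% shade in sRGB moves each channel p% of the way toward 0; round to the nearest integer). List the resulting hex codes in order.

#22828e, #1c6b75, #16545c, #103d43, #0a262a

15%: (40 − 6 = 34→34, 153 − 22.95 = 130.05→130, 167 − 25.05 = 141.95→142) → #22828e
30%: (40 − 12 = 28→28, 153 − 45.9 = 107.1→107, 167 − 50.1 = 116.9→117) → #1c6b75
45%: (40 − 18 = 22→22, 153 − 68.85 = 84.15→84, 167 − 75.15 = 91.85→92) → #16545c
60%: (40 − 24 = 16→16, 153 − 91.8 = 61.2→61, 167 − 100.2 = 66.8→67) → #103d43
75%: (40 − 30 = 10→10, 153 − 114.75 = 38.25→38, 167 − 125.25 = 41.75→42) → #0a262a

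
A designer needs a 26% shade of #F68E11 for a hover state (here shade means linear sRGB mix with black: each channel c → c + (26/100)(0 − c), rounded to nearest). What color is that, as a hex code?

#B6690D

#F68E11 is rgb(246, 142, 17).
Lerp each channel 26% toward 0:
  R: 246 + 0.26×(0−246) = 246 − 63.96 = 182.04 → 182
  G: 142 − 36.92 = 105.08 → 105
  B: 17 − 4.42 = 12.58 → 13
rgb(182, 105, 13) = #B6690D.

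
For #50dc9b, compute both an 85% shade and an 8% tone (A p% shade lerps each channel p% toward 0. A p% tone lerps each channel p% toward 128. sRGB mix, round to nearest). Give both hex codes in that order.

#50dc9b is rgb(80, 220, 155).
85% shade:
  R: 80 − 68 = 12 → 12
  G: 220 − 187 = 33 → 33
  B: 155 − 131.75 = 23.25 → 23
  → #0c2117
8% tone:
  R: 80 + 3.84 = 83.84 → 84
  G: 220 + 0.08×(128−220) = 220 − 7.36 = 212.64 → 213
  B: 155 + 0.08×(128−155) = 155 − 2.16 = 152.84 → 153
  → #54d599

#0c2117, #54d599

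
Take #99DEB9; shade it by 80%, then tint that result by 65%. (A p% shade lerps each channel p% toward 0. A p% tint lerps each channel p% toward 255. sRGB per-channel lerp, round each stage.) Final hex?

#99DEB9 is rgb(153, 222, 185).
An 80% shade moves each channel 80% toward 0:
  R: 153 + 0.8×(0−153) = 153 − 122.4 = 30.6 → 31
  G: 222 − 177.6 = 44.4 → 44
  B: 185 − 148 = 37 → 37
After the shade: rgb(31, 44, 37) = #1F2C25.
Lerp each channel 65% toward 255:
  R: 31 + 0.65×(255−31) = 31 + 145.6 = 176.6 → 177
  G: 44 + 0.65×(255−44) = 44 + 137.15 = 181.15 → 181
  B: 37 + 141.7 = 178.7 → 179
rgb(177, 181, 179) = #B1B5B3.

#B1B5B3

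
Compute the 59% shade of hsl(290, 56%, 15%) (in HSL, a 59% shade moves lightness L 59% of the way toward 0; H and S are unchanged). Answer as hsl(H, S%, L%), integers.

L moves 59% from 15 toward 0: 15 − 8.85 = 6.15 → 6.
H and S are unchanged.

hsl(290, 56%, 6%)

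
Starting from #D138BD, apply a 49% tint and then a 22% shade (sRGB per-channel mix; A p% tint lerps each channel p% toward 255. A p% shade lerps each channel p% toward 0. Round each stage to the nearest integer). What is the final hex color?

#B578AC

#D138BD is rgb(209, 56, 189).
A 49% tint moves each channel 49% toward 255:
  R: 209 + 0.49×(255−209) = 209 + 22.54 = 231.54 → 232
  G: 56 + 0.49×(255−56) = 56 + 97.51 = 153.51 → 154
  B: 189 + 32.34 = 221.34 → 221
After the tint: rgb(232, 154, 221) = #E89ADD.
A 22% shade moves each channel 22% toward 0:
  R: 232 + 0.22×(0−232) = 232 − 51.04 = 180.96 → 181
  G: 154 + 0.22×(0−154) = 154 − 33.88 = 120.12 → 120
  B: 221 + 0.22×(0−221) = 221 − 48.62 = 172.38 → 172
rgb(181, 120, 172) = #B578AC.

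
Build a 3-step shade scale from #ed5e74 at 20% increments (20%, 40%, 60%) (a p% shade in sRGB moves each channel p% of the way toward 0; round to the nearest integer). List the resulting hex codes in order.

#ed5e74 is rgb(237, 94, 116).
20%: (237 − 47.4 = 189.6→190, 94 − 18.8 = 75.2→75, 116 − 23.2 = 92.8→93) → #be4b5d
40%: (237 − 94.8 = 142.2→142, 94 − 37.6 = 56.4→56, 116 − 46.4 = 69.6→70) → #8e3846
60%: (237 − 142.2 = 94.8→95, 94 − 56.4 = 37.6→38, 116 − 69.6 = 46.4→46) → #5f262e

#be4b5d, #8e3846, #5f262e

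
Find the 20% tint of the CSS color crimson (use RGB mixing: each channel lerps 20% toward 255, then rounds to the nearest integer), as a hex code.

CSS crimson is rgb(220, 20, 60).
Per channel, c → c + 0.2(255 − c):
  R: 220 + 0.2×(255−220) = 220 + 7 = 227 → 227
  G: 20 + 47 = 67 → 67
  B: 60 + 39 = 99 → 99
rgb(227, 67, 99) = #e34363.

#e34363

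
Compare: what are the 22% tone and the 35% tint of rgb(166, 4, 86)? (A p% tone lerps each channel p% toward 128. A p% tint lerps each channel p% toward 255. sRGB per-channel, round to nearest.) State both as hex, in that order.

22% tone:
  R: 166 + 0.22×(128−166) = 166 − 8.36 = 157.64 → 158
  G: 4 + 0.22×(128−4) = 4 + 27.28 = 31.28 → 31
  B: 86 + 0.22×(128−86) = 86 + 9.24 = 95.24 → 95
  → #9E1F5F
35% tint:
  R: 166 + 0.35×(255−166) = 166 + 31.15 = 197.15 → 197
  G: 4 + 0.35×(255−4) = 4 + 87.85 = 91.85 → 92
  B: 86 + 0.35×(255−86) = 86 + 59.15 = 145.15 → 145
  → #C55C91

#9E1F5F, #C55C91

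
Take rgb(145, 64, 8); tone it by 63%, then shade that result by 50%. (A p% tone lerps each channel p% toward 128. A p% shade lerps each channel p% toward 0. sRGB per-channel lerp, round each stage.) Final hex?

#43342A

Lerp each channel 63% toward 128:
  R: 145 + 0.63×(128−145) = 145 − 10.71 = 134.29 → 134
  G: 64 + 0.63×(128−64) = 64 + 40.32 = 104.32 → 104
  B: 8 + 75.6 = 83.6 → 84
After the tone: rgb(134, 104, 84) = #866854.
Lerp each channel 50% toward 0:
  R: 134 + 0.5×(0−134) = 134 − 67 = 67 → 67
  G: 104 + 0.5×(0−104) = 104 − 52 = 52 → 52
  B: 84 − 42 = 42 → 42
rgb(67, 52, 42) = #43342A.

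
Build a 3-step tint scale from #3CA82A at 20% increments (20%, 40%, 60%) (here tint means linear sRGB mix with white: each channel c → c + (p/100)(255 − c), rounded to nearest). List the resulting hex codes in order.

#63B955, #8ACB7F, #B1DCAA

#3CA82A is rgb(60, 168, 42).
20%: (60 + 39 = 99→99, 168 + 17.4 = 185.4→185, 42 + 42.6 = 84.6→85) → #63B955
40%: (60 + 78 = 138→138, 168 + 34.8 = 202.8→203, 42 + 85.2 = 127.2→127) → #8ACB7F
60%: (60 + 117 = 177→177, 168 + 52.2 = 220.2→220, 42 + 127.8 = 169.8→170) → #B1DCAA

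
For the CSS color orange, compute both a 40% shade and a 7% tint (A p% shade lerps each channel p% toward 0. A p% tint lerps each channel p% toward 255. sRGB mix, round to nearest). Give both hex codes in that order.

CSS orange is rgb(255, 165, 0).
40% shade:
  R: 255 − 102 = 153 → 153
  G: 165 + 0.4×(0−165) = 165 − 66 = 99 → 99
  B: 0 + 0.4×(0−0) = 0 + 0 = 0 → 0
  → #996300
7% tint:
  R: 255 + 0 = 255 → 255
  G: 165 + 0.07×(255−165) = 165 + 6.3 = 171.3 → 171
  B: 0 + 0.07×(255−0) = 0 + 17.85 = 17.85 → 18
  → #FFAB12

#996300, #FFAB12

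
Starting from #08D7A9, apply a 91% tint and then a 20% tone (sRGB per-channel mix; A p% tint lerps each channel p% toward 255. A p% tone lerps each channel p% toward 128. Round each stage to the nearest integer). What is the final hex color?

#D4E2DF

#08D7A9 is rgb(8, 215, 169).
Per channel, c → c + 0.91(255 − c):
  R: 8 + 0.91×(255−8) = 8 + 224.77 = 232.77 → 233
  G: 215 + 36.4 = 251.4 → 251
  B: 169 + 78.26 = 247.26 → 247
After the tint: rgb(233, 251, 247) = #E9FBF7.
Per channel, c → c + 0.2(128 − c):
  R: 233 + 0.2×(128−233) = 233 − 21 = 212 → 212
  G: 251 + 0.2×(128−251) = 251 − 24.6 = 226.4 → 226
  B: 247 + 0.2×(128−247) = 247 − 23.8 = 223.2 → 223
rgb(212, 226, 223) = #D4E2DF.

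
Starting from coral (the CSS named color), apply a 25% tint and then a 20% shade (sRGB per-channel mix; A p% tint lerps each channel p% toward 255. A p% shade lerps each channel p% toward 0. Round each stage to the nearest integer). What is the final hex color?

CSS coral is rgb(255, 127, 80).
Lerp each channel 25% toward 255:
  R: 255 + 0.25×(255−255) = 255 + 0 = 255 → 255
  G: 127 + 0.25×(255−127) = 127 + 32 = 159 → 159
  B: 80 + 0.25×(255−80) = 80 + 43.75 = 123.75 → 124
After the tint: rgb(255, 159, 124) = #FF9F7C.
Lerp each channel 20% toward 0:
  R: 255 + 0.2×(0−255) = 255 − 51 = 204 → 204
  G: 159 + 0.2×(0−159) = 159 − 31.8 = 127.2 → 127
  B: 124 + 0.2×(0−124) = 124 − 24.8 = 99.2 → 99
rgb(204, 127, 99) = #CC7F63.

#CC7F63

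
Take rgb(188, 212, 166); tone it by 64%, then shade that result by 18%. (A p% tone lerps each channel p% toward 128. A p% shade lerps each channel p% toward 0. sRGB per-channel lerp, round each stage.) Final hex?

#7b8274

Lerp each channel 64% toward 128:
  R: 188 − 38.4 = 149.6 → 150
  G: 212 + 0.64×(128−212) = 212 − 53.76 = 158.24 → 158
  B: 166 + 0.64×(128−166) = 166 − 24.32 = 141.68 → 142
After the tone: rgb(150, 158, 142) = #969e8e.
Lerp each channel 18% toward 0:
  R: 150 − 27 = 123 → 123
  G: 158 + 0.18×(0−158) = 158 − 28.44 = 129.56 → 130
  B: 142 − 25.56 = 116.44 → 116
rgb(123, 130, 116) = #7b8274.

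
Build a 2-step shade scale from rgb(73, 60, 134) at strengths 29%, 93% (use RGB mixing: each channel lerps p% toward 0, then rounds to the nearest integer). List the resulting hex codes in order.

29%: (73 − 21.17 = 51.83→52, 60 − 17.4 = 42.6→43, 134 − 38.86 = 95.14→95) → #342b5f
93%: (73 − 67.89 = 5.11→5, 60 − 55.8 = 4.2→4, 134 − 124.62 = 9.38→9) → #050409

#342b5f, #050409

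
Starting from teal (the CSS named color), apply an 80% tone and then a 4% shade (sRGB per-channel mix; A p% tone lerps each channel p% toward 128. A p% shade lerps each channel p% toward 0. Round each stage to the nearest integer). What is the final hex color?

#627b7b

CSS teal is rgb(0, 128, 128).
Per channel, c → c + 0.8(128 − c):
  R: 0 + 102.4 = 102.4 → 102
  G: 128 + 0.8×(128−128) = 128 + 0 = 128 → 128
  B: 128 + 0.8×(128−128) = 128 + 0 = 128 → 128
After the tone: rgb(102, 128, 128) = #668080.
Lerp each channel 4% toward 0:
  R: 102 + 0.04×(0−102) = 102 − 4.08 = 97.92 → 98
  G: 128 − 5.12 = 122.88 → 123
  B: 128 + 0.04×(0−128) = 128 − 5.12 = 122.88 → 123
rgb(98, 123, 123) = #627b7b.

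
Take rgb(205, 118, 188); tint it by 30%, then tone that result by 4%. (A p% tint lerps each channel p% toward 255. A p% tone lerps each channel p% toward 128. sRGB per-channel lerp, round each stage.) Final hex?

#D89ECD

Lerp each channel 30% toward 255:
  R: 205 + 15 = 220 → 220
  G: 118 + 0.3×(255−118) = 118 + 41.1 = 159.1 → 159
  B: 188 + 0.3×(255−188) = 188 + 20.1 = 208.1 → 208
After the tint: rgb(220, 159, 208) = #DC9FD0.
Per channel, c → c + 0.04(128 − c):
  R: 220 + 0.04×(128−220) = 220 − 3.68 = 216.32 → 216
  G: 159 + 0.04×(128−159) = 159 − 1.24 = 157.76 → 158
  B: 208 − 3.2 = 204.8 → 205
rgb(216, 158, 205) = #D89ECD.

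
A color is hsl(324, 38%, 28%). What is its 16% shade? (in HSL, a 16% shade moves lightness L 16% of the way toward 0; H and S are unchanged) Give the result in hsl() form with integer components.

L moves 16% from 28 toward 0: 28 − 4.48 = 23.52 → 24.
H and S are unchanged.

hsl(324, 38%, 24%)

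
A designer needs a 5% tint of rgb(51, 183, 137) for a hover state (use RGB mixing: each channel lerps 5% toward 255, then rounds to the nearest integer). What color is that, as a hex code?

Per channel, c → c + 0.05(255 − c):
  R: 51 + 0.05×(255−51) = 51 + 10.2 = 61.2 → 61
  G: 183 + 0.05×(255−183) = 183 + 3.6 = 186.6 → 187
  B: 137 + 0.05×(255−137) = 137 + 5.9 = 142.9 → 143
rgb(61, 187, 143) = #3DBB8F.

#3DBB8F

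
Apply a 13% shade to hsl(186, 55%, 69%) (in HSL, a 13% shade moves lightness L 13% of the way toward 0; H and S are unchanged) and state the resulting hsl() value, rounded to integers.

L moves 13% from 69 toward 0: 69 − 8.97 = 60.03 → 60.
H and S are unchanged.

hsl(186, 55%, 60%)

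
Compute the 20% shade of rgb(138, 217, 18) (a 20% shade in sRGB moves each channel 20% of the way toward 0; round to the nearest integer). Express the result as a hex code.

#6EAE0E

Lerp each channel 20% toward 0:
  R: 138 + 0.2×(0−138) = 138 − 27.6 = 110.4 → 110
  G: 217 + 0.2×(0−217) = 217 − 43.4 = 173.6 → 174
  B: 18 − 3.6 = 14.4 → 14
rgb(110, 174, 14) = #6EAE0E.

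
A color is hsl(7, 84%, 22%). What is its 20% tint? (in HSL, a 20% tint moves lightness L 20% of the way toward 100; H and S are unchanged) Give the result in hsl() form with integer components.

L moves 20% from 22 toward 100: 22 + 15.6 = 37.6 → 38.
H and S are unchanged.

hsl(7, 84%, 38%)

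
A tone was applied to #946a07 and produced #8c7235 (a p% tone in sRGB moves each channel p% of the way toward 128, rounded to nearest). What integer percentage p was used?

38%

#946a07 is rgb(148, 106, 7); #8c7235 is rgb(140, 114, 53).
On the B channel (widest range): 53 ≈ 7 + (p/100)(128 − 7), so p ≈ 100×(53 − 7)/(128 − 7) = 4600/121 = 38.02.
p = 38 reproduces all three channels after rounding.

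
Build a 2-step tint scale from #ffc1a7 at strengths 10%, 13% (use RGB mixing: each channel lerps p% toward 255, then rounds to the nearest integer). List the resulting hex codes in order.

#ffc7b0, #ffc9b2

#ffc1a7 is rgb(255, 193, 167).
10%: (255→255, 193 + 6.2 = 199.2→199, 167 + 8.8 = 175.8→176) → #ffc7b0
13%: (255→255, 193 + 8.06 = 201.06→201, 167 + 11.44 = 178.44→178) → #ffc9b2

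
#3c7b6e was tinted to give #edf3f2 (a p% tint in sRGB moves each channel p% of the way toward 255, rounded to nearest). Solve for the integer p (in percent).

#3c7b6e is rgb(60, 123, 110); #edf3f2 is rgb(237, 243, 242).
On the R channel (widest range): 237 ≈ 60 + (p/100)(255 − 60), so p ≈ 100×(237 − 60)/(255 − 60) = 17700/195 = 90.77.
p = 91 reproduces all three channels after rounding.

91%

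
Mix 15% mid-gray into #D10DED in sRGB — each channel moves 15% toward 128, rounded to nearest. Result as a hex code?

#C51EDD

#D10DED is rgb(209, 13, 237).
Lerp each channel 15% toward 128:
  R: 209 − 12.15 = 196.85 → 197
  G: 13 + 0.15×(128−13) = 13 + 17.25 = 30.25 → 30
  B: 237 + 0.15×(128−237) = 237 − 16.35 = 220.65 → 221
rgb(197, 30, 221) = #C51EDD.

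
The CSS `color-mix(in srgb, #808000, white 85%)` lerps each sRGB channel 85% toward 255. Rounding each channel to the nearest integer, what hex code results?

#808000 is rgb(128, 128, 0).
Per channel, c → c + 0.85(255 − c):
  R: 128 + 0.85×(255−128) = 128 + 107.95 = 235.95 → 236
  G: 128 + 107.95 = 235.95 → 236
  B: 0 + 0.85×(255−0) = 0 + 216.75 = 216.75 → 217
rgb(236, 236, 217) = #ececd9.

#ececd9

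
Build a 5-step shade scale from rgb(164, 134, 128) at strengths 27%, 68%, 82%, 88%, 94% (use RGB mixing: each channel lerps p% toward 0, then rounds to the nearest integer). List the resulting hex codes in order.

#78625D, #342B29, #1E1817, #14100F, #0A0808

27%: (164 − 44.28 = 119.72→120, 134 − 36.18 = 97.82→98, 128 − 34.56 = 93.44→93) → #78625D
68%: (164 − 111.52 = 52.48→52, 134 − 91.12 = 42.88→43, 128 − 87.04 = 40.96→41) → #342B29
82%: (164 − 134.48 = 29.52→30, 134 − 109.88 = 24.12→24, 128 − 104.96 = 23.04→23) → #1E1817
88%: (164 − 144.32 = 19.68→20, 134 − 117.92 = 16.08→16, 128 − 112.64 = 15.36→15) → #14100F
94%: (164 − 154.16 = 9.84→10, 134 − 125.96 = 8.04→8, 128 − 120.32 = 7.68→8) → #0A0808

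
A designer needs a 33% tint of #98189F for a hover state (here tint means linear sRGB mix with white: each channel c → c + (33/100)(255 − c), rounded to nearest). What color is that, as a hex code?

#98189F is rgb(152, 24, 159).
Lerp each channel 33% toward 255:
  R: 152 + 0.33×(255−152) = 152 + 33.99 = 185.99 → 186
  G: 24 + 0.33×(255−24) = 24 + 76.23 = 100.23 → 100
  B: 159 + 31.68 = 190.68 → 191
rgb(186, 100, 191) = #BA64BF.

#BA64BF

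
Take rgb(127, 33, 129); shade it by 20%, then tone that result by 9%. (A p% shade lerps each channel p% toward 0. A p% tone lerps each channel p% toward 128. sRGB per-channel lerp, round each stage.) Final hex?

Per channel, c → c + 0.2(0 − c):
  R: 127 + 0.2×(0−127) = 127 − 25.4 = 101.6 → 102
  G: 33 − 6.6 = 26.4 → 26
  B: 129 − 25.8 = 103.2 → 103
After the shade: rgb(102, 26, 103) = #661a67.
Per channel, c → c + 0.09(128 − c):
  R: 102 + 0.09×(128−102) = 102 + 2.34 = 104.34 → 104
  G: 26 + 9.18 = 35.18 → 35
  B: 103 + 0.09×(128−103) = 103 + 2.25 = 105.25 → 105
rgb(104, 35, 105) = #682369.

#682369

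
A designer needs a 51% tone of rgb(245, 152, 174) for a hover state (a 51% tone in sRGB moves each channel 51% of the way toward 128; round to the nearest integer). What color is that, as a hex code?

A 51% tone moves each channel 51% toward 128:
  R: 245 + 0.51×(128−245) = 245 − 59.67 = 185.33 → 185
  G: 152 − 12.24 = 139.76 → 140
  B: 174 + 0.51×(128−174) = 174 − 23.46 = 150.54 → 151
rgb(185, 140, 151) = #B98C97.

#B98C97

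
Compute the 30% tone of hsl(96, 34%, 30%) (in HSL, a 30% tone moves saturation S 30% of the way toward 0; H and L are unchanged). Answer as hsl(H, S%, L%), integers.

S moves 30% from 34 toward 0: 34 − 10.2 = 23.8 → 24.
H and L are unchanged.

hsl(96, 24%, 30%)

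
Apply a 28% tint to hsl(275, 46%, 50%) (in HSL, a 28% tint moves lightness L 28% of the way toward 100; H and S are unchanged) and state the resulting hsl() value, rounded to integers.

hsl(275, 46%, 64%)

L moves 28% from 50 toward 100: 50 + 14 = 64 → 64.
H and S are unchanged.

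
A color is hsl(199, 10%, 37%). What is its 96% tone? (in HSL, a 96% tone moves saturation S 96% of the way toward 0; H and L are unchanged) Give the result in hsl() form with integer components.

hsl(199, 0%, 37%)

S moves 96% from 10 toward 0: 10 − 9.6 = 0.4 → 0.
H and L are unchanged.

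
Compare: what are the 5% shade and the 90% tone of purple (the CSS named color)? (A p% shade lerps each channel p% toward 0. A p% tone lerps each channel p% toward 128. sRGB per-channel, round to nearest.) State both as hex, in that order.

#7A007A, #807380

CSS purple is rgb(128, 0, 128).
5% shade:
  R: 128 + 0.05×(0−128) = 128 − 6.4 = 121.6 → 122
  G: 0 + 0.05×(0−0) = 0 + 0 = 0 → 0
  B: 128 − 6.4 = 121.6 → 122
  → #7A007A
90% tone:
  R: 128 + 0.9×(128−128) = 128 + 0 = 128 → 128
  G: 0 + 0.9×(128−0) = 0 + 115.2 = 115.2 → 115
  B: 128 + 0.9×(128−128) = 128 + 0 = 128 → 128
  → #807380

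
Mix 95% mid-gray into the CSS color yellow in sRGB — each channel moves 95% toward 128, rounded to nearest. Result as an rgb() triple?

rgb(134, 134, 122)

CSS yellow is rgb(255, 255, 0).
Per channel, c → c + 0.95(128 − c):
  R: 255 + 0.95×(128−255) = 255 − 120.65 = 134.35 → 134
  G: 255 − 120.65 = 134.35 → 134
  B: 0 + 121.6 = 121.6 → 122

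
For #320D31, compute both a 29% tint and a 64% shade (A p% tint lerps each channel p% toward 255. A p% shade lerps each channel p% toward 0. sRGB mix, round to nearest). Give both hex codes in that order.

#6D536D, #120512

#320D31 is rgb(50, 13, 49).
29% tint:
  R: 50 + 59.45 = 109.45 → 109
  G: 13 + 0.29×(255−13) = 13 + 70.18 = 83.18 → 83
  B: 49 + 59.74 = 108.74 → 109
  → #6D536D
64% shade:
  R: 50 − 32 = 18 → 18
  G: 13 + 0.64×(0−13) = 13 − 8.32 = 4.68 → 5
  B: 49 − 31.36 = 17.64 → 18
  → #120512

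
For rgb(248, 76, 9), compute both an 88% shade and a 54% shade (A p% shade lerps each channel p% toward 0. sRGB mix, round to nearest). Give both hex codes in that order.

88% shade:
  R: 248 + 0.88×(0−248) = 248 − 218.24 = 29.76 → 30
  G: 76 + 0.88×(0−76) = 76 − 66.88 = 9.12 → 9
  B: 9 − 7.92 = 1.08 → 1
  → #1e0901
54% shade:
  R: 248 + 0.54×(0−248) = 248 − 133.92 = 114.08 → 114
  G: 76 + 0.54×(0−76) = 76 − 41.04 = 34.96 → 35
  B: 9 − 4.86 = 4.14 → 4
  → #722304

#1e0901, #722304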